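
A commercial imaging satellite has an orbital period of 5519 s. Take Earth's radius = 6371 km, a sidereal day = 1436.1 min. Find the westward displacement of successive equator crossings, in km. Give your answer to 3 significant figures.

2560 km

During one orbit Earth rotates (5519.0 / 86166) × 360° = 23.06°.
At the equator that is 23.06° × (2π·6371/360) km/° = 23.06 × 111.2 = 2564 km.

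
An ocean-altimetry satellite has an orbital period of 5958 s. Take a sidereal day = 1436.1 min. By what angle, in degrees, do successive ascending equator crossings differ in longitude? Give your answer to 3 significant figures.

24.9°

During one orbit Earth rotates (5958.0 / 86166) × 360° = 24.89°.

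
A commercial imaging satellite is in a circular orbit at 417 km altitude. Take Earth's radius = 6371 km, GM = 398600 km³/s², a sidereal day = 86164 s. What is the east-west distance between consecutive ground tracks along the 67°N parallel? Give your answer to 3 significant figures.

Semi-major axis a = 6371 + 417 = 6788 km. Period T = 2π√(a³/μ) = 2π√(6788³/398600) = 5565.8 s = 92.76 min.
Node shift per orbit = (5565.8/86164) × 360° = 23.25°.
Equatorial spacing = 23.25 × 111.2 km/° = 2586 km.
At 67° latitude, spacing = 2586 × cos(67°) = 1010 km.

1010 km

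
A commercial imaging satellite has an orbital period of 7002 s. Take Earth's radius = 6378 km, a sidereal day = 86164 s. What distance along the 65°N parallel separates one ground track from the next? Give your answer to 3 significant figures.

1380 km

Node shift per orbit = (7002.0/86164) × 360° = 29.25°.
Equatorial spacing = 29.25 × 111.3 km/° = 3257 km.
At 65° latitude, spacing = 3257 × cos(65°) = 1376 km.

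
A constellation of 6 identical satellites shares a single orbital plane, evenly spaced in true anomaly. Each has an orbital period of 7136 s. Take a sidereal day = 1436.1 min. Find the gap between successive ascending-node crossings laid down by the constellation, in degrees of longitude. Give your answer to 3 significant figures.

4.97°

Single-satellite node shift = (7136.0/86166) × 360° = 29.81°.
With 6 satellites evenly phased, successive equator crossings are 29.81/6 = 4.969° apart.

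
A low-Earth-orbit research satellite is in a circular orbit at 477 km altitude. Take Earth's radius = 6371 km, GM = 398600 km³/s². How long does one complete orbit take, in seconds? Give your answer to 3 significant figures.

Semi-major axis a = 6371 + 477 = 6848 km. Period T = 2π√(a³/μ) = 2π√(6848³/398600) = 5639.7 s = 94.00 min.

5640 seconds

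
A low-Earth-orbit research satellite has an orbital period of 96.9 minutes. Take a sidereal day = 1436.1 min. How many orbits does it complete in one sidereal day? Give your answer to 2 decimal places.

14.82

T = 96.9 min = 5814.0 s.
Orbits per sidereal day = 86166 / 5814.0 = 14.820.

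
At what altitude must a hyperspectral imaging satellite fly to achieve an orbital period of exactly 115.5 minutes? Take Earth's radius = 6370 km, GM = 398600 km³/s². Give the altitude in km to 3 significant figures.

1490 km

T = 115.5 min = 6930.0 s.
From T = 2π√(a³/μ): a = (μ T²/4π²)^(1/3) = (398600 × 6930.0² / 4π²)^(1/3) = 7856 km.
Altitude h = a − R = 7856 − 6370 = 1486 km.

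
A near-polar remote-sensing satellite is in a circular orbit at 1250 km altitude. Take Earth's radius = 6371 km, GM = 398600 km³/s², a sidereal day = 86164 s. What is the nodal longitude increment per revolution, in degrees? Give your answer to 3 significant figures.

27.7°

Semi-major axis a = 6371 + 1250 = 7621 km. Period T = 2π√(a³/μ) = 2π√(7621³/398600) = 6621.1 s = 110.35 min.
During one orbit Earth rotates (6621.1 / 86164) × 360° = 27.66°.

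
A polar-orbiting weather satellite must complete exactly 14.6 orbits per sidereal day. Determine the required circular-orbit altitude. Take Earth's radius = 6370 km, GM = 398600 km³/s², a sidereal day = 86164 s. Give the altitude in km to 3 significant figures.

Required period T = 86164 / 14.6 = 5901.6 s.
From T = 2π√(a³/μ): a = (μ T²/4π²)^(1/3) = (398600 × 5901.6² / 4π²)^(1/3) = 7058 km.
Altitude h = a − R = 7058 − 6370 = 688 km.

688 km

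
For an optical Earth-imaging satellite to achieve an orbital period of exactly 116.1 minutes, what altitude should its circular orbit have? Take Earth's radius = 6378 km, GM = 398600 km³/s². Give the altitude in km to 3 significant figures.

1510 km

T = 116.1 min = 6966.0 s.
From T = 2π√(a³/μ): a = (μ T²/4π²)^(1/3) = (398600 × 6966.0² / 4π²)^(1/3) = 7883 km.
Altitude h = a − R = 7883 − 6378 = 1505 km.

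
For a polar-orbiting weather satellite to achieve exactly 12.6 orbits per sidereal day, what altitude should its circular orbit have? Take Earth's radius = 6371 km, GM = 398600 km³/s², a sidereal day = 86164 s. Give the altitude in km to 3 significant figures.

Required period T = 86164 / 12.6 = 6838.4 s.
From T = 2π√(a³/μ): a = (μ T²/4π²)^(1/3) = (398600 × 6838.4² / 4π²)^(1/3) = 7787 km.
Altitude h = a − R = 7787 − 6371 = 1416 km.

1420 km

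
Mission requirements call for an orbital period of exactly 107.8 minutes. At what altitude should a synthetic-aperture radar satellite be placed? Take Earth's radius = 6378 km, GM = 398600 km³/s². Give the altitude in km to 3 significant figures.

T = 107.8 min = 6468.0 s.
From T = 2π√(a³/μ): a = (μ T²/4π²)^(1/3) = (398600 × 6468.0² / 4π²)^(1/3) = 7503 km.
Altitude h = a − R = 7503 − 6378 = 1125 km.

1130 km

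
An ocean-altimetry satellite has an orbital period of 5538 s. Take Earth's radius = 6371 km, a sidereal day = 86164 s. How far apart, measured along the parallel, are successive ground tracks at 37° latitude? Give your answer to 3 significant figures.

2050 km

Node shift per orbit = (5538.0/86164) × 360° = 23.14°.
Equatorial spacing = 23.14 × 111.2 km/° = 2573 km.
At 37° latitude, spacing = 2573 × cos(37°) = 2055 km.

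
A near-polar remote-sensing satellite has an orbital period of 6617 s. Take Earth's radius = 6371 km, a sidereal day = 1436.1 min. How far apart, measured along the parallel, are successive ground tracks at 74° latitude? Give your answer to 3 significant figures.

Node shift per orbit = (6617.0/86166) × 360° = 27.65°.
Equatorial spacing = 27.65 × 111.2 km/° = 3074 km.
At 74° latitude, spacing = 3074 × cos(74°) = 847 km.

847 km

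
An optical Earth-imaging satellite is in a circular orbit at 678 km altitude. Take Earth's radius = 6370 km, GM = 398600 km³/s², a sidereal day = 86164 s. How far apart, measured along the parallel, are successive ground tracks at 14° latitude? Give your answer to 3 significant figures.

Semi-major axis a = 6370 + 678 = 7048 km. Period T = 2π√(a³/μ) = 2π√(7048³/398600) = 5888.6 s = 98.14 min.
Node shift per orbit = (5888.6/86164) × 360° = 24.60°.
Equatorial spacing = 24.60 × 111.2 km/° = 2735 km.
At 14° latitude, spacing = 2735 × cos(14°) = 2654 km.

2650 km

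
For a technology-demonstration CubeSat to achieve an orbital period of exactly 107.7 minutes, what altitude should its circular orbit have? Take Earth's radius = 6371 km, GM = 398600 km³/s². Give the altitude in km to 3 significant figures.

1130 km

T = 107.7 min = 6462.0 s.
From T = 2π√(a³/μ): a = (μ T²/4π²)^(1/3) = (398600 × 6462.0² / 4π²)^(1/3) = 7498 km.
Altitude h = a − R = 7498 − 6371 = 1127 km.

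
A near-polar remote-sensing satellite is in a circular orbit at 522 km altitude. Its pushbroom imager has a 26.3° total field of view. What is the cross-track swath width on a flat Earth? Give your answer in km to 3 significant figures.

Half-angle = 26.3°/2 = 13.15°.
Swath width ≈ 2h·tan(θ/2) = 2 × 522 × tan(13.15°) = 243.9 km.

244 km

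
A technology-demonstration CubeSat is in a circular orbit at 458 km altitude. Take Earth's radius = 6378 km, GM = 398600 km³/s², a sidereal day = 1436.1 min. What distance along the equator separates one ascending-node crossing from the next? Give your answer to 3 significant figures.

Semi-major axis a = 6378 + 458 = 6836 km. Period T = 2π√(a³/μ) = 2π√(6836³/398600) = 5624.9 s = 93.75 min.
During one orbit Earth rotates (5624.9 / 86166) × 360° = 23.50°.
At the equator that is 23.50° × (2π·6378/360) km/° = 23.50 × 111.3 = 2616 km.

2620 km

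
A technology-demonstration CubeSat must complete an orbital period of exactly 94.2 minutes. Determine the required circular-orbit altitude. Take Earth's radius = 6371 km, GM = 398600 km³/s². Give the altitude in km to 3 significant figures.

487 km

T = 94.2 min = 5652.0 s.
From T = 2π√(a³/μ): a = (μ T²/4π²)^(1/3) = (398600 × 5652.0² / 4π²)^(1/3) = 6858 km.
Altitude h = a − R = 6858 − 6371 = 487 km.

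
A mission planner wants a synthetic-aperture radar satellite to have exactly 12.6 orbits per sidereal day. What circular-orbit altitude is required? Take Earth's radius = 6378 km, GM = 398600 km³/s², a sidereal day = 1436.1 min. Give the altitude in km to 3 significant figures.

1410 km

Required period T = 86166 / 12.6 = 6838.6 s.
From T = 2π√(a³/μ): a = (μ T²/4π²)^(1/3) = (398600 × 6838.6² / 4π²)^(1/3) = 7787 km.
Altitude h = a − R = 7787 − 6378 = 1409 km.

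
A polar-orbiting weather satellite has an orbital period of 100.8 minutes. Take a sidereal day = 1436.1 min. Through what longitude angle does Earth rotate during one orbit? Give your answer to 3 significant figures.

T = 100.8 min = 6048.0 s.
During one orbit Earth rotates (6048.0 / 86166) × 360° = 25.27°.

25.3°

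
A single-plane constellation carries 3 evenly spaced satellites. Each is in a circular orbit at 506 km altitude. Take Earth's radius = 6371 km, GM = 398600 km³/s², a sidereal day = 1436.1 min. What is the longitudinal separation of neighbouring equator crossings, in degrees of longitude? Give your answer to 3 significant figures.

7.90°

Semi-major axis a = 6371 + 506 = 6877 km. Period T = 2π√(a³/μ) = 2π√(6877³/398600) = 5675.6 s = 94.59 min.
Single-satellite node shift = (5675.6/86166) × 360° = 23.71°.
With 3 satellites evenly phased, successive equator crossings are 23.71/3 = 7.904° apart.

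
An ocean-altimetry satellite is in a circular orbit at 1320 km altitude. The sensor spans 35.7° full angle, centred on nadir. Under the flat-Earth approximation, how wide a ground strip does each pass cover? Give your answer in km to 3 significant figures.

850 km

Half-angle = 35.7°/2 = 17.85°.
Swath width ≈ 2h·tan(θ/2) = 2 × 1320 × tan(17.85°) = 850.2 km.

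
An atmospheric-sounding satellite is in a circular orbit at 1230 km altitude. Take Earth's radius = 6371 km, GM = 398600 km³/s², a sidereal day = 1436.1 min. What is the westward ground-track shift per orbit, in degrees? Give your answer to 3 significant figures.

27.6°

Semi-major axis a = 6371 + 1230 = 7601 km. Period T = 2π√(a³/μ) = 2π√(7601³/398600) = 6595.0 s = 109.92 min.
During one orbit Earth rotates (6595.0 / 86166) × 360° = 27.55°.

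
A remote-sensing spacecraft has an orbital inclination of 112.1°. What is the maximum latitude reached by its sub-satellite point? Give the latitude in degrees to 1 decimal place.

Retrograde orbit: the ground track reaches ±(180° − i) = ±(180 − 112.1) = ±67.9°.

67.9°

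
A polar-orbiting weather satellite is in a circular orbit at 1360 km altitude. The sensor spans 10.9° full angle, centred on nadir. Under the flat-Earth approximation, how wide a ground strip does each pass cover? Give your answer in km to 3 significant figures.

260 km

Half-angle = 10.9°/2 = 5.45°.
Swath width ≈ 2h·tan(θ/2) = 2 × 1360 × tan(5.45°) = 259.5 km.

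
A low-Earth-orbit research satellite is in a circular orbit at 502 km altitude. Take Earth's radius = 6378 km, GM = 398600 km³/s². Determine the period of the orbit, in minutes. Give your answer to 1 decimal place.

94.7 min

Semi-major axis a = 6378 + 502 = 6880 km. Period T = 2π√(a³/μ) = 2π√(6880³/398600) = 5679.3 s = 94.65 min.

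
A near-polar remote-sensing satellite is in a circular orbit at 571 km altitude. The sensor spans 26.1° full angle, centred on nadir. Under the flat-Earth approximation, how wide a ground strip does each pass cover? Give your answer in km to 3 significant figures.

Half-angle = 26.1°/2 = 13.05°.
Swath width ≈ 2h·tan(θ/2) = 2 × 571 × tan(13.05°) = 264.7 km.

265 km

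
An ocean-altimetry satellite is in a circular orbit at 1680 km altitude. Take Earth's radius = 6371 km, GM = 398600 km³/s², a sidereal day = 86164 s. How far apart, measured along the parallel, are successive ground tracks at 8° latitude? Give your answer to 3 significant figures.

Semi-major axis a = 6371 + 1680 = 8051 km. Period T = 2π√(a³/μ) = 2π√(8051³/398600) = 7189.3 s = 119.82 min.
Node shift per orbit = (7189.3/86164) × 360° = 30.04°.
Equatorial spacing = 30.04 × 111.2 km/° = 3340 km.
At 8° latitude, spacing = 3340 × cos(8°) = 3308 km.

3310 km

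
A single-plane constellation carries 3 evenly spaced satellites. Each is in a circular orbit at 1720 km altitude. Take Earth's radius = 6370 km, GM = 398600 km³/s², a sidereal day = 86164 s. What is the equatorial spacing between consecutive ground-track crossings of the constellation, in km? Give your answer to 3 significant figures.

1120 km

Semi-major axis a = 6370 + 1720 = 8090 km. Period T = 2π√(a³/μ) = 2π√(8090³/398600) = 7241.6 s = 120.69 min.
Single-satellite node shift = (7241.6/86164) × 360° = 30.26°.
With 3 satellites evenly phased, successive equator crossings are 30.26/3 = 10.085° apart.
That is 10.085 × 111.2 = 1121 km at the equator.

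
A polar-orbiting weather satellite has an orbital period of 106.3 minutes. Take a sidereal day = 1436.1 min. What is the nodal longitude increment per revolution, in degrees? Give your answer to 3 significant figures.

26.6°

T = 106.3 min = 6378.0 s.
During one orbit Earth rotates (6378.0 / 86166) × 360° = 26.65°.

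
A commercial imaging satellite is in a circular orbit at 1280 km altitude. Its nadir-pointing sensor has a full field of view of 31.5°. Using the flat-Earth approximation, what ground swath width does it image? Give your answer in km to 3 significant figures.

Half-angle = 31.5°/2 = 15.75°.
Swath width ≈ 2h·tan(θ/2) = 2 × 1280 × tan(15.75°) = 722.0 km.

722 km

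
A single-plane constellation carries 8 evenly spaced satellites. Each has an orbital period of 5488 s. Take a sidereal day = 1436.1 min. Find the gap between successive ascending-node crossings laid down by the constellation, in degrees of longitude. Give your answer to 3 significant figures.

2.87°

Single-satellite node shift = (5488.0/86166) × 360° = 22.93°.
With 8 satellites evenly phased, successive equator crossings are 22.93/8 = 2.866° apart.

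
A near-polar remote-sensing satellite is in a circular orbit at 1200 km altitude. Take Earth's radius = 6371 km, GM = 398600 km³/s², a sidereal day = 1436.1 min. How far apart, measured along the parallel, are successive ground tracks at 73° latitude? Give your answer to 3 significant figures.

890 km

Semi-major axis a = 6371 + 1200 = 7571 km. Period T = 2π√(a³/μ) = 2π√(7571³/398600) = 6556.0 s = 109.27 min.
Node shift per orbit = (6556.0/86166) × 360° = 27.39°.
Equatorial spacing = 27.39 × 111.2 km/° = 3046 km.
At 73° latitude, spacing = 3046 × cos(73°) = 890 km.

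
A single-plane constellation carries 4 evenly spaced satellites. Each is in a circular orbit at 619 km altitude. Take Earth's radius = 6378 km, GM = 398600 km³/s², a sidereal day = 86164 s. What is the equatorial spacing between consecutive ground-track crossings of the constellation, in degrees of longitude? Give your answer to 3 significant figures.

Semi-major axis a = 6378 + 619 = 6997 km. Period T = 2π√(a³/μ) = 2π√(6997³/398600) = 5824.8 s = 97.08 min.
Single-satellite node shift = (5824.8/86164) × 360° = 24.34°.
With 4 satellites evenly phased, successive equator crossings are 24.34/4 = 6.084° apart.

6.08°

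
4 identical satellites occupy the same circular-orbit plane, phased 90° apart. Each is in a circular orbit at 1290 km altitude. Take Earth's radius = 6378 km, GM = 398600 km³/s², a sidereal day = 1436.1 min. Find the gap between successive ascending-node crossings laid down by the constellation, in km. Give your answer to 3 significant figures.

777 km

Semi-major axis a = 6378 + 1290 = 7668 km. Period T = 2π√(a³/μ) = 2π√(7668³/398600) = 6682.4 s = 111.37 min.
Single-satellite node shift = (6682.4/86166) × 360° = 27.92°.
With 4 satellites evenly phased, successive equator crossings are 27.92/4 = 6.980° apart.
That is 6.980 × 111.3 = 777 km at the equator.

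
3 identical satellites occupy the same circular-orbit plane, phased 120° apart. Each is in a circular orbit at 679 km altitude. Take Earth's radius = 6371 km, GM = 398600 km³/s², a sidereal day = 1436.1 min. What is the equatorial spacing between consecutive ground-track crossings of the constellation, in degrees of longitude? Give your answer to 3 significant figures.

Semi-major axis a = 6371 + 679 = 7050 km. Period T = 2π√(a³/μ) = 2π√(7050³/398600) = 5891.1 s = 98.18 min.
Single-satellite node shift = (5891.1/86166) × 360° = 24.61°.
With 3 satellites evenly phased, successive equator crossings are 24.61/3 = 8.204° apart.

8.20°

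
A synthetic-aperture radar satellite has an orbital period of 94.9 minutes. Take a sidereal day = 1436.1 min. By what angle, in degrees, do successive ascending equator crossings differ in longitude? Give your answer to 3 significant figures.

23.8°

T = 94.9 min = 5694.0 s.
During one orbit Earth rotates (5694.0 / 86166) × 360° = 23.79°.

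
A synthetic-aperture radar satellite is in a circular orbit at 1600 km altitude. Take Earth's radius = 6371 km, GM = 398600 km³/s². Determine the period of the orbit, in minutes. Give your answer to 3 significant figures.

Semi-major axis a = 6371 + 1600 = 7971 km. Period T = 2π√(a³/μ) = 2π√(7971³/398600) = 7082.4 s = 118.04 min.

118 min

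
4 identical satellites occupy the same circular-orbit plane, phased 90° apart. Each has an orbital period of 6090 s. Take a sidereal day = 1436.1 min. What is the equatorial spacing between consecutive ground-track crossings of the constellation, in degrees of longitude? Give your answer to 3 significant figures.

6.36°

Single-satellite node shift = (6090.0/86166) × 360° = 25.44°.
With 4 satellites evenly phased, successive equator crossings are 25.44/4 = 6.361° apart.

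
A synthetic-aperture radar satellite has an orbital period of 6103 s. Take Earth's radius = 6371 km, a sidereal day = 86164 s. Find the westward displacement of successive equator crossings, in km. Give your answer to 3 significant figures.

During one orbit Earth rotates (6103.0 / 86164) × 360° = 25.50°.
At the equator that is 25.50° × (2π·6371/360) km/° = 25.50 × 111.2 = 2835 km.

2840 km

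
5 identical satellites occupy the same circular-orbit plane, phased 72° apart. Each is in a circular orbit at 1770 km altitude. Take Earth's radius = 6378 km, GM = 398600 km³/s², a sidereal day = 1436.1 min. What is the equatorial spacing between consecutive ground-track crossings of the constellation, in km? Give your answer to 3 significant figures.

681 km

Semi-major axis a = 6378 + 1770 = 8148 km. Period T = 2π√(a³/μ) = 2π√(8148³/398600) = 7319.6 s = 121.99 min.
Single-satellite node shift = (7319.6/86166) × 360° = 30.58°.
With 5 satellites evenly phased, successive equator crossings are 30.58/5 = 6.116° apart.
That is 6.116 × 111.3 = 681 km at the equator.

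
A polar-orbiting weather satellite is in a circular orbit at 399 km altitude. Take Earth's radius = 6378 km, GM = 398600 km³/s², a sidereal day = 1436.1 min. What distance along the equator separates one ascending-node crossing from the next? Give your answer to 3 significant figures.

2580 km

Semi-major axis a = 6378 + 399 = 6777 km. Period T = 2π√(a³/μ) = 2π√(6777³/398600) = 5552.2 s = 92.54 min.
During one orbit Earth rotates (5552.2 / 86166) × 360° = 23.20°.
At the equator that is 23.20° × (2π·6378/360) km/° = 23.20 × 111.3 = 2582 km.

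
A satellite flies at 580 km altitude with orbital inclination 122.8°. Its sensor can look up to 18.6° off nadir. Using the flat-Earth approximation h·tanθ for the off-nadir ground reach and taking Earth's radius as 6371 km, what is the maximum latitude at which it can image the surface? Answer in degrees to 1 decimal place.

Retrograde orbit: the ground track reaches ±(180° − i) = ±(180 − 122.8) = ±57.2°.
Sensor half-swath on the ground ≈ 580·tan(18.6°) = 195 km = 1.76° of latitude.
Maximum observable latitude ≈ 57.2 + 1.76 = 59.0°.

59.0°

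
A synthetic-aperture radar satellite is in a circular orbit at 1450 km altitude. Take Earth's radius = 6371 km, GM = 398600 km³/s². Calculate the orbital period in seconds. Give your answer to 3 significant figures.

Semi-major axis a = 6371 + 1450 = 7821 km. Period T = 2π√(a³/μ) = 2π√(7821³/398600) = 6883.4 s = 114.72 min.

6880 seconds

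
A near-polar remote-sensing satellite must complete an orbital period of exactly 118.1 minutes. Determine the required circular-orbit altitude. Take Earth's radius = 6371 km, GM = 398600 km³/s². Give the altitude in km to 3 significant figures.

1600 km

T = 118.1 min = 7086.0 s.
From T = 2π√(a³/μ): a = (μ T²/4π²)^(1/3) = (398600 × 7086.0² / 4π²)^(1/3) = 7974 km.
Altitude h = a − R = 7974 − 6371 = 1603 km.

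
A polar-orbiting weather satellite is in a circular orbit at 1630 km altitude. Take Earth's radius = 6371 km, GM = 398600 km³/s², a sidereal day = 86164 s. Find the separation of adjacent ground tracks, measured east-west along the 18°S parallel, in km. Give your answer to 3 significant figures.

Semi-major axis a = 6371 + 1630 = 8001 km. Period T = 2π√(a³/μ) = 2π√(8001³/398600) = 7122.4 s = 118.71 min.
Node shift per orbit = (7122.4/86164) × 360° = 29.76°.
Equatorial spacing = 29.76 × 111.2 km/° = 3309 km.
At 18° latitude, spacing = 3309 × cos(18°) = 3147 km.

3150 km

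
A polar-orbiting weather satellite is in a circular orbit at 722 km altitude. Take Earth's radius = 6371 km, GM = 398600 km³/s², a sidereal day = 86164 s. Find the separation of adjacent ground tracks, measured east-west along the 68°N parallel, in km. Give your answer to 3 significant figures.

1030 km

Semi-major axis a = 6371 + 722 = 7093 km. Period T = 2π√(a³/μ) = 2π√(7093³/398600) = 5945.1 s = 99.08 min.
Node shift per orbit = (5945.1/86164) × 360° = 24.84°.
Equatorial spacing = 24.84 × 111.2 km/° = 2762 km.
At 68° latitude, spacing = 2762 × cos(68°) = 1035 km.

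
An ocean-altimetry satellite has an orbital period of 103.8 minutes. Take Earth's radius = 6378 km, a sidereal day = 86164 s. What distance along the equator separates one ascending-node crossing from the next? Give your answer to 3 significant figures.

2900 km

T = 103.8 min = 6228.0 s.
During one orbit Earth rotates (6228.0 / 86164) × 360° = 26.02°.
At the equator that is 26.02° × (2π·6378/360) km/° = 26.02 × 111.3 = 2897 km.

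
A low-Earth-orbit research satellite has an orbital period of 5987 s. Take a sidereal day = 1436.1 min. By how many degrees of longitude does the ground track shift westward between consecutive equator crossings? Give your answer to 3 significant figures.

25.0°

During one orbit Earth rotates (5987.0 / 86166) × 360° = 25.01°.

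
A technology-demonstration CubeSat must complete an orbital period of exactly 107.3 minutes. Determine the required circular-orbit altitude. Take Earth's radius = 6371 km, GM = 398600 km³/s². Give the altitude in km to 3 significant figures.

T = 107.3 min = 6438.0 s.
From T = 2π√(a³/μ): a = (μ T²/4π²)^(1/3) = (398600 × 6438.0² / 4π²)^(1/3) = 7480 km.
Altitude h = a − R = 7480 − 6371 = 1109 km.

1110 km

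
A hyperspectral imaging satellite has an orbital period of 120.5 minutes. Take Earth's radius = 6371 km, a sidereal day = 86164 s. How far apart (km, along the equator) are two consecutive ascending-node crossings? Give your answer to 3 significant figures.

3360 km

T = 120.5 min = 7230.0 s.
During one orbit Earth rotates (7230.0 / 86164) × 360° = 30.21°.
At the equator that is 30.21° × (2π·6371/360) km/° = 30.21 × 111.2 = 3359 km.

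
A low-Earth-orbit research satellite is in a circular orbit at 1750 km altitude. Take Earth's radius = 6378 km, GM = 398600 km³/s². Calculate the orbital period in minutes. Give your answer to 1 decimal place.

Semi-major axis a = 6378 + 1750 = 8128 km. Period T = 2π√(a³/μ) = 2π√(8128³/398600) = 7292.7 s = 121.54 min.

121.5 min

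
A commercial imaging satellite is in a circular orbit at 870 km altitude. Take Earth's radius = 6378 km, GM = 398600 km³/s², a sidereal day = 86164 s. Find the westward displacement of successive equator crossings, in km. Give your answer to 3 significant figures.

2860 km

Semi-major axis a = 6378 + 870 = 7248 km. Period T = 2π√(a³/μ) = 2π√(7248³/398600) = 6141.0 s = 102.35 min.
During one orbit Earth rotates (6141.0 / 86164) × 360° = 25.66°.
At the equator that is 25.66° × (2π·6378/360) km/° = 25.66 × 111.3 = 2856 km.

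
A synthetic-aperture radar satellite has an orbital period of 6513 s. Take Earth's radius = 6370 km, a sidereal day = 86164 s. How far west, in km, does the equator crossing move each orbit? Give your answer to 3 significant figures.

3030 km

During one orbit Earth rotates (6513.0 / 86164) × 360° = 27.21°.
At the equator that is 27.21° × (2π·6370/360) km/° = 27.21 × 111.2 = 3025 km.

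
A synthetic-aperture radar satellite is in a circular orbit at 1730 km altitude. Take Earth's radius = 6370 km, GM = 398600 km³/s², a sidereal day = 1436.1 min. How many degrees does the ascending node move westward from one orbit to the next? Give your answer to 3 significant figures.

30.3°

Semi-major axis a = 6370 + 1730 = 8100 km. Period T = 2π√(a³/μ) = 2π√(8100³/398600) = 7255.0 s = 120.92 min.
During one orbit Earth rotates (7255.0 / 86166) × 360° = 30.31°.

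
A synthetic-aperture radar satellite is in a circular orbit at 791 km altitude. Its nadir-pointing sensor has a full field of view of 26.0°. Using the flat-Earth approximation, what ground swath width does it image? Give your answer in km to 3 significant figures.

365 km

Half-angle = 26.0°/2 = 13°.
Swath width ≈ 2h·tan(θ/2) = 2 × 791 × tan(13°) = 365.2 km.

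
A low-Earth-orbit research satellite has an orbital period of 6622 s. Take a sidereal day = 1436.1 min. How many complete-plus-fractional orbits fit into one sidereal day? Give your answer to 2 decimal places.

Orbits per sidereal day = 86166 / 6622.0 = 13.012.

13.01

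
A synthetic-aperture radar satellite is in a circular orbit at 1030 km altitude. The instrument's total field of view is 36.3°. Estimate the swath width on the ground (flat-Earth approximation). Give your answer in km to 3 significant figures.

Half-angle = 36.3°/2 = 18.15°.
Swath width ≈ 2h·tan(θ/2) = 2 × 1030 × tan(18.15°) = 675.3 km.

675 km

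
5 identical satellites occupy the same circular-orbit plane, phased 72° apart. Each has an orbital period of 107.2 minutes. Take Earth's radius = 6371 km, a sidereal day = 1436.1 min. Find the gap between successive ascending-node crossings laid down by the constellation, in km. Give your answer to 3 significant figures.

598 km

T = 107.2 min = 6432.0 s.
Single-satellite node shift = (6432.0/86166) × 360° = 26.87°.
With 5 satellites evenly phased, successive equator crossings are 26.87/5 = 5.375° apart.
That is 5.375 × 111.2 = 598 km at the equator.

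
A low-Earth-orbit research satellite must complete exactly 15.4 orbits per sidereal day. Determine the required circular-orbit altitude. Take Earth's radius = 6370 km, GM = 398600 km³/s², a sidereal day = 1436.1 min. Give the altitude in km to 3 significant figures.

Required period T = 86166 / 15.4 = 5595.2 s.
From T = 2π√(a³/μ): a = (μ T²/4π²)^(1/3) = (398600 × 5595.2² / 4π²)^(1/3) = 6812 km.
Altitude h = a − R = 6812 − 6370 = 442 km.

442 km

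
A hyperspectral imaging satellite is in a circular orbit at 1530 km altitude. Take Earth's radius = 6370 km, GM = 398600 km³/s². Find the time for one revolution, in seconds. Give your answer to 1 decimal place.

Semi-major axis a = 6370 + 1530 = 7900 km. Period T = 2π√(a³/μ) = 2π√(7900³/398600) = 6988.0 s = 116.47 min.

6988.0 seconds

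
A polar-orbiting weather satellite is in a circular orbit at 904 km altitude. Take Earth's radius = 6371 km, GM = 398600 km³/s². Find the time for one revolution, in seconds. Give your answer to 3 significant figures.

Semi-major axis a = 6371 + 904 = 7275 km. Period T = 2π√(a³/μ) = 2π√(7275³/398600) = 6175.3 s = 102.92 min.

6180 seconds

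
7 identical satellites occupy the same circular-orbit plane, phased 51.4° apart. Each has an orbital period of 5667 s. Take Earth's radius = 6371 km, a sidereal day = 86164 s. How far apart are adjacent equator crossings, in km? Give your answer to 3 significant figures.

Single-satellite node shift = (5667.0/86164) × 360° = 23.68°.
With 7 satellites evenly phased, successive equator crossings are 23.68/7 = 3.382° apart.
That is 3.382 × 111.2 = 376 km at the equator.

376 km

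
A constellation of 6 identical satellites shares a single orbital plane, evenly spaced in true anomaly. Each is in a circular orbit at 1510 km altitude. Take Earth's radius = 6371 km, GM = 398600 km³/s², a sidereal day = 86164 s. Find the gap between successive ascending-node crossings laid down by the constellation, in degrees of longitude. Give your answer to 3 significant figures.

4.85°

Semi-major axis a = 6371 + 1510 = 7881 km. Period T = 2π√(a³/μ) = 2π√(7881³/398600) = 6962.8 s = 116.05 min.
Single-satellite node shift = (6962.8/86164) × 360° = 29.09°.
With 6 satellites evenly phased, successive equator crossings are 29.09/6 = 4.849° apart.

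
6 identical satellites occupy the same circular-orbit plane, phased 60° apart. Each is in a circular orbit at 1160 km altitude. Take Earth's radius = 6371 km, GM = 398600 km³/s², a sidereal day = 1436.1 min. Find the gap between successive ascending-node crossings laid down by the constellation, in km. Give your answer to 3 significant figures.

504 km

Semi-major axis a = 6371 + 1160 = 7531 km. Period T = 2π√(a³/μ) = 2π√(7531³/398600) = 6504.1 s = 108.40 min.
Single-satellite node shift = (6504.1/86166) × 360° = 27.17°.
With 6 satellites evenly phased, successive equator crossings are 27.17/6 = 4.529° apart.
That is 4.529 × 111.2 = 504 km at the equator.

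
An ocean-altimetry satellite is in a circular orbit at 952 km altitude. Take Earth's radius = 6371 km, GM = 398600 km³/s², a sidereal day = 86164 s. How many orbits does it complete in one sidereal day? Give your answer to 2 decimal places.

13.82

Semi-major axis a = 6371 + 952 = 7323 km. Period T = 2π√(a³/μ) = 2π√(7323³/398600) = 6236.6 s = 103.94 min.
Orbits per sidereal day = 86164 / 6236.6 = 13.816.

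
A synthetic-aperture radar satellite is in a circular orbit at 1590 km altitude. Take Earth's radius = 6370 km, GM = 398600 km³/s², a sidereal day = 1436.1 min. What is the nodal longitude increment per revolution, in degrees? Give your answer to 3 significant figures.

Semi-major axis a = 6370 + 1590 = 7960 km. Period T = 2π√(a³/μ) = 2π√(7960³/398600) = 7067.7 s = 117.80 min.
During one orbit Earth rotates (7067.7 / 86166) × 360° = 29.53°.

29.5°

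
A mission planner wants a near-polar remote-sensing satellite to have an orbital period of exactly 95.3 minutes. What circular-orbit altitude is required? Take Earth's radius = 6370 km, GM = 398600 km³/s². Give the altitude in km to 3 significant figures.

541 km

T = 95.3 min = 5718.0 s.
From T = 2π√(a³/μ): a = (μ T²/4π²)^(1/3) = (398600 × 5718.0² / 4π²)^(1/3) = 6911 km.
Altitude h = a − R = 6911 − 6370 = 541 km.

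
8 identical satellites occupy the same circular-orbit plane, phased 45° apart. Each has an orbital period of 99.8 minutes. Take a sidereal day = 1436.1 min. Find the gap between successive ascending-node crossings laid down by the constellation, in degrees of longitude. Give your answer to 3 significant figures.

3.13°

T = 99.8 min = 5988.0 s.
Single-satellite node shift = (5988.0/86166) × 360° = 25.02°.
With 8 satellites evenly phased, successive equator crossings are 25.02/8 = 3.127° apart.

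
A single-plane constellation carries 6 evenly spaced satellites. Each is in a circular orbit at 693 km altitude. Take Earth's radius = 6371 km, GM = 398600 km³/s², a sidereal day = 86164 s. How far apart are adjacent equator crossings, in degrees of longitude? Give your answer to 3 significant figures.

4.11°

Semi-major axis a = 6371 + 693 = 7064 km. Period T = 2π√(a³/μ) = 2π√(7064³/398600) = 5908.6 s = 98.48 min.
Single-satellite node shift = (5908.6/86164) × 360° = 24.69°.
With 6 satellites evenly phased, successive equator crossings are 24.69/6 = 4.114° apart.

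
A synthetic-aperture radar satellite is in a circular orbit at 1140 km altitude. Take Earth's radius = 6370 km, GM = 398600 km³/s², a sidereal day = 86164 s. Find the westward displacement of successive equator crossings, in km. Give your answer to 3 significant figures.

3010 km

Semi-major axis a = 6370 + 1140 = 7510 km. Period T = 2π√(a³/μ) = 2π√(7510³/398600) = 6477.0 s = 107.95 min.
During one orbit Earth rotates (6477.0 / 86164) × 360° = 27.06°.
At the equator that is 27.06° × (2π·6370/360) km/° = 27.06 × 111.2 = 3009 km.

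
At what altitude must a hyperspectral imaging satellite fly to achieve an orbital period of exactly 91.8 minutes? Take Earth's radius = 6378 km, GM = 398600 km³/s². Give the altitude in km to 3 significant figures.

T = 91.8 min = 5508.0 s.
From T = 2π√(a³/μ): a = (μ T²/4π²)^(1/3) = (398600 × 5508.0² / 4π²)^(1/3) = 6741 km.
Altitude h = a − R = 6741 − 6378 = 363 km.

363 km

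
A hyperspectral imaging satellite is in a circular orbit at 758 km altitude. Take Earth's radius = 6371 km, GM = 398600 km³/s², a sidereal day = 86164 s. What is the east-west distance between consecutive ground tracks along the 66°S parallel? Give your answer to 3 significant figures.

Semi-major axis a = 6371 + 758 = 7129 km. Period T = 2π√(a³/μ) = 2π√(7129³/398600) = 5990.4 s = 99.84 min.
Node shift per orbit = (5990.4/86164) × 360° = 25.03°.
Equatorial spacing = 25.03 × 111.2 km/° = 2783 km.
At 66° latitude, spacing = 2783 × cos(66°) = 1132 km.

1130 km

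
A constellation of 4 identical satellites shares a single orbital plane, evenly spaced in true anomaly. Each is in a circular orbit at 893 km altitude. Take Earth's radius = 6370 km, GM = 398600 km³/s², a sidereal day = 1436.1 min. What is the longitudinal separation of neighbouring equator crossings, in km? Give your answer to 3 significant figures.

715 km

Semi-major axis a = 6370 + 893 = 7263 km. Period T = 2π√(a³/μ) = 2π√(7263³/398600) = 6160.1 s = 102.67 min.
Single-satellite node shift = (6160.1/86166) × 360° = 25.74°.
With 4 satellites evenly phased, successive equator crossings are 25.74/4 = 6.434° apart.
That is 6.434 × 111.2 = 715 km at the equator.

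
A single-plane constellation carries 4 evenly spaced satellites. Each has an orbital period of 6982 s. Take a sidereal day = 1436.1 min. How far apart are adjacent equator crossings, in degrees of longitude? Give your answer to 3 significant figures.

Single-satellite node shift = (6982.0/86166) × 360° = 29.17°.
With 4 satellites evenly phased, successive equator crossings are 29.17/4 = 7.293° apart.

7.29°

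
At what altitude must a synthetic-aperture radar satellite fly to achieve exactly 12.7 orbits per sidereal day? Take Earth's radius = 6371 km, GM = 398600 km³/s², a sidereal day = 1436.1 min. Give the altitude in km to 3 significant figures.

Required period T = 86166 / 12.7 = 6784.7 s.
From T = 2π√(a³/μ): a = (μ T²/4π²)^(1/3) = (398600 × 6784.7² / 4π²)^(1/3) = 7746 km.
Altitude h = a − R = 7746 − 6371 = 1375 km.

1380 km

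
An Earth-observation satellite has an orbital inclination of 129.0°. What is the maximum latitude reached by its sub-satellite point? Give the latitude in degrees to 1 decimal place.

51.0°

Retrograde orbit: the ground track reaches ±(180° − i) = ±(180 − 129.0) = ±51.0°.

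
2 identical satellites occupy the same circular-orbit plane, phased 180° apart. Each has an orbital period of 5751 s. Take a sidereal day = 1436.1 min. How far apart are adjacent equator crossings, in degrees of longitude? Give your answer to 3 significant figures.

12.0°

Single-satellite node shift = (5751.0/86166) × 360° = 24.03°.
With 2 satellites evenly phased, successive equator crossings are 24.03/2 = 12.014° apart.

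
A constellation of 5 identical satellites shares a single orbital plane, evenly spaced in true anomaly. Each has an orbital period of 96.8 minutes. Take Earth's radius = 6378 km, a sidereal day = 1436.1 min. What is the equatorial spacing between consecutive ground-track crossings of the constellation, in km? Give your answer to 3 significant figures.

T = 96.8 min = 5808.0 s.
Single-satellite node shift = (5808.0/86166) × 360° = 24.27°.
With 5 satellites evenly phased, successive equator crossings are 24.27/5 = 4.853° apart.
That is 4.853 × 111.3 = 540 km at the equator.

540 km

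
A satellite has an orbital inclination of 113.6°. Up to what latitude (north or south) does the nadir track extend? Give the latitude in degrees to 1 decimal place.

66.4°

Retrograde orbit: the ground track reaches ±(180° − i) = ±(180 − 113.6) = ±66.4°.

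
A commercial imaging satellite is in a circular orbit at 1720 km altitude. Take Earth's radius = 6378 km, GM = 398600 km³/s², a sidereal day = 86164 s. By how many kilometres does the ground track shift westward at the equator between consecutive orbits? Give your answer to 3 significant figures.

Semi-major axis a = 6378 + 1720 = 8098 km. Period T = 2π√(a³/μ) = 2π√(8098³/398600) = 7252.3 s = 120.87 min.
During one orbit Earth rotates (7252.3 / 86164) × 360° = 30.30°.
At the equator that is 30.30° × (2π·6378/360) km/° = 30.30 × 111.3 = 3373 km.

3370 km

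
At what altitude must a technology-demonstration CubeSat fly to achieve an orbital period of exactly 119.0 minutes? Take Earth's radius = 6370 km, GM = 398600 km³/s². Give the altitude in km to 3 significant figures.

T = 119.0 min = 7140.0 s.
From T = 2π√(a³/μ): a = (μ T²/4π²)^(1/3) = (398600 × 7140.0² / 4π²)^(1/3) = 8014 km.
Altitude h = a − R = 8014 − 6370 = 1644 km.

1640 km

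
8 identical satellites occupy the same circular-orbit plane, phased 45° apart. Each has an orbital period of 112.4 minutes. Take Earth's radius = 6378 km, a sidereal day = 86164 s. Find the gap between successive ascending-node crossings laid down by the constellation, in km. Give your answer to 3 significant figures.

392 km

T = 112.4 min = 6744.0 s.
Single-satellite node shift = (6744.0/86164) × 360° = 28.18°.
With 8 satellites evenly phased, successive equator crossings are 28.18/8 = 3.522° apart.
That is 3.522 × 111.3 = 392 km at the equator.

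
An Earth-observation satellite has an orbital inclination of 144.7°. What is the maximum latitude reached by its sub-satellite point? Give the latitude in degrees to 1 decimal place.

Retrograde orbit: the ground track reaches ±(180° − i) = ±(180 − 144.7) = ±35.3°.

35.3°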